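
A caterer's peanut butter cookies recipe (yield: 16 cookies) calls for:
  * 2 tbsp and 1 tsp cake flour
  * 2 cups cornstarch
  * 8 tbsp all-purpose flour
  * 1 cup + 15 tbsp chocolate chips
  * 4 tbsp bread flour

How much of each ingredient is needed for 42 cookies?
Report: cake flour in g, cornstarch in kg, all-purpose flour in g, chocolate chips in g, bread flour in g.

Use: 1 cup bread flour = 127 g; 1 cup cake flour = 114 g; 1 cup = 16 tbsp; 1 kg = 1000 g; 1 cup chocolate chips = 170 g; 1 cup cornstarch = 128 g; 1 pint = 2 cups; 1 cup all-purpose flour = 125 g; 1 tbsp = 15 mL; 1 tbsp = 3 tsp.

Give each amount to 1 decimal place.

cake flour: 43.6 g; cornstarch: 0.7 kg; all-purpose flour: 164.1 g; chocolate chips: 864.6 g; bread flour: 83.3 g

Scaling factor: 42/16 = 21/8 = 2.625.
cake flour: (2 tbsp + 1 tsp = 7/3 tbsp) × 21/8 ÷ 16 tbsp/cup × 114 g/cup ≈ 43.6 g
cornstarch: 2 cup × 21/8 × 128 g/cup ÷ 1000 g/kg ≈ 0.7 kg
all-purpose flour: 8 tbsp × 21/8 ÷ 16 tbsp/cup × 125 g/cup ≈ 164.1 g
chocolate chips: (1 cup + 15 tbsp = 1.9375 cup) × 21/8 × 170 g/cup ≈ 864.6 g
bread flour: 4 tbsp × 21/8 ÷ 16 tbsp/cup × 127 g/cup ≈ 83.3 g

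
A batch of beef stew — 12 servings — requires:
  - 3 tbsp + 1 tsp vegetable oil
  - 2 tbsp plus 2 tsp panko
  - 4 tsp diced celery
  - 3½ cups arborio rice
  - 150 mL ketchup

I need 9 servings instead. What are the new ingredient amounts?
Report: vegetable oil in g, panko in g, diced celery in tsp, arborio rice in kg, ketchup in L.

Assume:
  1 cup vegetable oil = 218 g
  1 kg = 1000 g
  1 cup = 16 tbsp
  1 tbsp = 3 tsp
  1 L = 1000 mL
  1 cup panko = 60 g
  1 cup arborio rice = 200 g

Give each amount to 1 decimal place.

vegetable oil: 34.1 g; panko: 7.5 g; diced celery: 3.0 tsp; arborio rice: 0.5 kg; ketchup: 0.1 L

Scaling factor: 9/12 = 3/4 = 0.75.
vegetable oil: (3 tbsp + 1 tsp = 10/3 tbsp) × 3/4 ÷ 16 tbsp/cup × 218 g/cup ≈ 34.1 g
panko: (2 tbsp + 2 tsp = 8/3 tbsp) × 3/4 ÷ 16 tbsp/cup × 60 g/cup = 7.5 g
diced celery: 4 tsp × 3/4 = 3.0 tsp
arborio rice: 3.5 cup × 3/4 × 200 g/cup ÷ 1000 g/kg ≈ 0.5 kg
ketchup: 150 mL × 3/4 ÷ 1000 mL/L ≈ 0.1 L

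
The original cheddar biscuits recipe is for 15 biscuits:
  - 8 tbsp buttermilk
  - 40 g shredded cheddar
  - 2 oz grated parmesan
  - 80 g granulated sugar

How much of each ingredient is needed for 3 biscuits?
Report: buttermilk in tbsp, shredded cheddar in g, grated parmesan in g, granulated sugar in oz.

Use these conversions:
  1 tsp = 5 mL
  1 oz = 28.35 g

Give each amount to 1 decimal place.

buttermilk: 1.6 tbsp; shredded cheddar: 8.0 g; grated parmesan: 11.3 g; granulated sugar: 0.6 oz

Scaling factor: 3/15 = 1/5 = 0.2.
buttermilk: 8 tbsp × 1/5 = 1.6 tbsp
shredded cheddar: 40 g × 1/5 = 8.0 g
grated parmesan: 2 oz × 1/5 × 28.35 g/oz ≈ 11.3 g
granulated sugar: 80 g × 1/5 ÷ 28.35 g/oz ≈ 0.6 oz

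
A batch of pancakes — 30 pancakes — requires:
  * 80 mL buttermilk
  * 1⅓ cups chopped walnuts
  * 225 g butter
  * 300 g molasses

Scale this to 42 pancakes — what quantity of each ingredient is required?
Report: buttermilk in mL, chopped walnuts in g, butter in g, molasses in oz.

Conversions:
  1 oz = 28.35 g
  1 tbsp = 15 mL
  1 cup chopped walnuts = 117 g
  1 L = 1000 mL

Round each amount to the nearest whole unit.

buttermilk: 112 mL; chopped walnuts: 218 g; butter: 315 g; molasses: 15 oz

Scaling factor: 42/30 = 7/5 = 1.4.
buttermilk: 80 mL × 7/5 = 112 mL
chopped walnuts: 4/3 cup × 7/5 × 117 g/cup ≈ 218 g
butter: 225 g × 7/5 = 315 g
molasses: 300 g × 7/5 ÷ 28.35 g/oz ≈ 15 oz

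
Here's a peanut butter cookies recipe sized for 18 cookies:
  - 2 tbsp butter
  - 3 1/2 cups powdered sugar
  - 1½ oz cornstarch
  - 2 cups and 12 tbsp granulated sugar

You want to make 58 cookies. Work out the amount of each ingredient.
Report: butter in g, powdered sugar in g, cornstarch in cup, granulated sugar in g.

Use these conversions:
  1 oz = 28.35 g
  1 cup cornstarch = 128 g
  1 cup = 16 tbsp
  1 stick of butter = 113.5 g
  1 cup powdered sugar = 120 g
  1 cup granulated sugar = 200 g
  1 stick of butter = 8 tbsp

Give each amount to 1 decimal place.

Scaling factor: 58/18 = 29/9.
butter: 2 tbsp × 29/9 ÷ 8 tbsp/stick × 113.5 g/stick ≈ 91.4 g
powdered sugar: 3.5 cup × 29/9 × 120 g/cup ≈ 1353.3 g
cornstarch: 1.5 oz × 29/9 × 28.35 g/oz ÷ 128 g/cup ≈ 1.1 cup
granulated sugar: (2 cup + 12 tbsp = 2.75 cup) × 29/9 × 200 g/cup ≈ 1772.2 g

butter: 91.4 g; powdered sugar: 1353.3 g; cornstarch: 1.1 cup; granulated sugar: 1772.2 g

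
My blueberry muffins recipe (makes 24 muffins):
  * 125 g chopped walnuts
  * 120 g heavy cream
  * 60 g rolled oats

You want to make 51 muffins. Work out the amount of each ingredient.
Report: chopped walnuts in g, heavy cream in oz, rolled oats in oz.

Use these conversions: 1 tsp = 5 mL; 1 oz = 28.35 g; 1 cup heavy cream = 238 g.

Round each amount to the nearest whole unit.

Scaling factor: 51/24 = 17/8 = 2.125.
chopped walnuts: 125 g × 17/8 ≈ 266 g
heavy cream: 120 g × 17/8 ÷ 28.35 g/oz ≈ 9 oz
rolled oats: 60 g × 17/8 ÷ 28.35 g/oz ≈ 4 oz

chopped walnuts: 266 g; heavy cream: 9 oz; rolled oats: 4 oz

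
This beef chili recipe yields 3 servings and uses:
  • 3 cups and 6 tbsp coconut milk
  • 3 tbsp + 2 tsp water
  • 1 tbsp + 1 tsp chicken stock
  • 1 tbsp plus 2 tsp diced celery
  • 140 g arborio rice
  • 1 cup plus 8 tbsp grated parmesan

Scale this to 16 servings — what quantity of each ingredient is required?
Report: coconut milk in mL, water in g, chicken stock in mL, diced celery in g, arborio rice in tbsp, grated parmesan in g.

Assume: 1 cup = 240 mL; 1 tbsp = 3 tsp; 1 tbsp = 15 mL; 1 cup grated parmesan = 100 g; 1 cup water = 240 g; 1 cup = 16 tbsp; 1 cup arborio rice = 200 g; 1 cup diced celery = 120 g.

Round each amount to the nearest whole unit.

coconut milk: 4320 mL; water: 293 g; chicken stock: 107 mL; diced celery: 67 g; arborio rice: 60 tbsp; grated parmesan: 800 g

Scaling factor: 16/3.
coconut milk: (3 cup + 6 tbsp = 3.375 cup) × 16/3 × 240 mL/cup = 4320 mL
water: (3 tbsp + 2 tsp = 11/3 tbsp) × 16/3 ÷ 16 tbsp/cup × 240 g/cup ≈ 293 g
chicken stock: (1 tbsp + 1 tsp = 4/3 tbsp) × 16/3 × 15 mL/tbsp ≈ 107 mL
diced celery: (1 tbsp + 2 tsp = 5/3 tbsp) × 16/3 ÷ 16 tbsp/cup × 120 g/cup ≈ 67 g
arborio rice: 140 g × 16/3 ÷ 200 g/cup × 16 tbsp/cup ≈ 60 tbsp
grated parmesan: (1 cup + 8 tbsp = 1.5 cup) × 16/3 × 100 g/cup = 800 g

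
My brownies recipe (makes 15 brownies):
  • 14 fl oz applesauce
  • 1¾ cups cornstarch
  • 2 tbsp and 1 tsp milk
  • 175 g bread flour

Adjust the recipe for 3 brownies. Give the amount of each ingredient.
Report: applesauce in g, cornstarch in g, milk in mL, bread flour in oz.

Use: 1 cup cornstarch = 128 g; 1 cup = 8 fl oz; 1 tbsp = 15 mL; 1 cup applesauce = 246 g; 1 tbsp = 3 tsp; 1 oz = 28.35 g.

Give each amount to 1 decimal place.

Scaling factor: 3/15 = 1/5 = 0.2.
applesauce: 14 fl oz × 1/5 ÷ 8 fl oz/cup × 246 g/cup = 86.1 g
cornstarch: 1.75 cup × 1/5 × 128 g/cup = 44.8 g
milk: (2 tbsp + 1 tsp = 7/3 tbsp) × 1/5 × 15 mL/tbsp = 7.0 mL
bread flour: 175 g × 1/5 ÷ 28.35 g/oz ≈ 1.2 oz

applesauce: 86.1 g; cornstarch: 44.8 g; milk: 7.0 mL; bread flour: 1.2 oz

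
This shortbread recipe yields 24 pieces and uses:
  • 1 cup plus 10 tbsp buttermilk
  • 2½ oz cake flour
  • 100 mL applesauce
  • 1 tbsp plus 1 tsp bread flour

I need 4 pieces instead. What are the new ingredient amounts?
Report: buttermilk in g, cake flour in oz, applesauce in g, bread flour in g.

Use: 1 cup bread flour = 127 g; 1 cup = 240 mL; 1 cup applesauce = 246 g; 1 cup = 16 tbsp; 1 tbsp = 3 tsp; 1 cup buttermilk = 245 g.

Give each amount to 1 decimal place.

buttermilk: 66.4 g; cake flour: 0.4 oz; applesauce: 17.1 g; bread flour: 1.8 g

Scaling factor: 4/24 = 1/6.
buttermilk: (1 cup + 10 tbsp = 1.625 cup) × 1/6 × 245 g/cup ≈ 66.4 g
cake flour: 2.5 oz × 1/6 ≈ 0.4 oz
applesauce: 100 mL × 1/6 ÷ 240 mL/cup × 246 g/cup ≈ 17.1 g
bread flour: (1 tbsp + 1 tsp = 4/3 tbsp) × 1/6 ÷ 16 tbsp/cup × 127 g/cup ≈ 1.8 g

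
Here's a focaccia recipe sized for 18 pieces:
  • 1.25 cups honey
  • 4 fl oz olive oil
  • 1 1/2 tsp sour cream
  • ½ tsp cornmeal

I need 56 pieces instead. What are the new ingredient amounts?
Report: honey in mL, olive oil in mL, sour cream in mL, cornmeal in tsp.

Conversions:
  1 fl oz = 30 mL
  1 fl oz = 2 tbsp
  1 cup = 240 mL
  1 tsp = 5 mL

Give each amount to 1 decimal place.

honey: 933.3 mL; olive oil: 373.3 mL; sour cream: 23.3 mL; cornmeal: 1.6 tsp

Scaling factor: 56/18 = 28/9.
honey: 1.25 cup × 28/9 × 240 mL/cup ≈ 933.3 mL
olive oil: 4 fl oz × 28/9 × 30 mL/fl oz ≈ 373.3 mL
sour cream: 1.5 tsp × 28/9 × 5 mL/tsp ≈ 23.3 mL
cornmeal: 0.5 tsp × 28/9 ≈ 1.6 tsp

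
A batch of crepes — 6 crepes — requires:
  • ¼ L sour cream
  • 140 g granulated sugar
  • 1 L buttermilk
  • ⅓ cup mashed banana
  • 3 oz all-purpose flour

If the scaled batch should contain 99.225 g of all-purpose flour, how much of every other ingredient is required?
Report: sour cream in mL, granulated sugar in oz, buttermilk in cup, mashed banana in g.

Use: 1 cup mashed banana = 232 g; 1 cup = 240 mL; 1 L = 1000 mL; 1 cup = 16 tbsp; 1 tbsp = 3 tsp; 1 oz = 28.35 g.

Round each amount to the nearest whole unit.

The original recipe has 85.05 g of all-purpose flour, so the scaling factor is 99.225 ÷ 85.05 = 7/6.
sour cream: 0.25 L × 7/6 × 1000 mL/L ≈ 292 mL
granulated sugar: 140 g × 7/6 ÷ 28.35 g/oz ≈ 6 oz
buttermilk: 1 L × 7/6 × 1000 mL/L ÷ 240 mL/cup ≈ 5 cup
mashed banana: 1/3 cup × 7/6 × 232 g/cup ≈ 90 g

sour cream: 292 mL; granulated sugar: 6 oz; buttermilk: 5 cup; mashed banana: 90 g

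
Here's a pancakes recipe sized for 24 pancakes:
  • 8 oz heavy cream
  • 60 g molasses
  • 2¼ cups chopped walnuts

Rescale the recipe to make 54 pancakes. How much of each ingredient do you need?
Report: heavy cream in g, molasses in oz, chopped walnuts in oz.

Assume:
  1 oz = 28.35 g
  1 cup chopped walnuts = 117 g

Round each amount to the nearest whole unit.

heavy cream: 510 g; molasses: 5 oz; chopped walnuts: 21 oz

Scaling factor: 54/24 = 9/4 = 2.25.
heavy cream: 8 oz × 9/4 × 28.35 g/oz ≈ 510 g
molasses: 60 g × 9/4 ÷ 28.35 g/oz ≈ 5 oz
chopped walnuts: 2.25 cup × 9/4 × 117 g/cup ÷ 28.35 g/oz ≈ 21 oz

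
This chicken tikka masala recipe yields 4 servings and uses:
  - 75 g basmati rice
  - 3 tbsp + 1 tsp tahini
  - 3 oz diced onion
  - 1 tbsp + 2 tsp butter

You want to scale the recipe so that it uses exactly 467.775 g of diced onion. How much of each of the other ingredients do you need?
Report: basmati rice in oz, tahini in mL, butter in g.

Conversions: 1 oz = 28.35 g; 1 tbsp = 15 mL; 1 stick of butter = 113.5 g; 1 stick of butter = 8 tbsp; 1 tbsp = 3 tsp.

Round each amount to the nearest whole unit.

basmati rice: 15 oz; tahini: 275 mL; butter: 130 g

The original recipe has 85.05 g of diced onion, so the scaling factor is 467.775 ÷ 85.05 = 11/2 = 5.5.
basmati rice: 75 g × 11/2 ÷ 28.35 g/oz ≈ 15 oz
tahini: (3 tbsp + 1 tsp = 10/3 tbsp) × 11/2 × 15 mL/tbsp = 275 mL
butter: (1 tbsp + 2 tsp = 5/3 tbsp) × 11/2 ÷ 8 tbsp/stick × 113.5 g/stick ≈ 130 g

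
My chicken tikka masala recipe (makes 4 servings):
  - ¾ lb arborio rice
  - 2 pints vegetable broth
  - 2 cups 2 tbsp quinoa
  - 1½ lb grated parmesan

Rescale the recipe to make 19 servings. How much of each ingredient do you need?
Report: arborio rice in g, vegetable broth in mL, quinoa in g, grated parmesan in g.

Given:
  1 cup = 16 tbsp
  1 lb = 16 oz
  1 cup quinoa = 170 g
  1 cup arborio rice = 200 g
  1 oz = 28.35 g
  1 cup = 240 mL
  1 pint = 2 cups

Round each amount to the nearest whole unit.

Scaling factor: 19/4 = 4.75.
arborio rice: 0.75 lb × 19/4 × 16 oz/lb × 28.35 g/oz ≈ 1616 g
vegetable broth: 2 pint × 19/4 × 2 cup/pint × 240 mL/cup = 4560 mL
quinoa: (2 cup + 2 tbsp = 2.125 cup) × 19/4 × 170 g/cup ≈ 1716 g
grated parmesan: 1.5 lb × 19/4 × 16 oz/lb × 28.35 g/oz ≈ 3232 g

arborio rice: 1616 g; vegetable broth: 4560 mL; quinoa: 1716 g; grated parmesan: 3232 g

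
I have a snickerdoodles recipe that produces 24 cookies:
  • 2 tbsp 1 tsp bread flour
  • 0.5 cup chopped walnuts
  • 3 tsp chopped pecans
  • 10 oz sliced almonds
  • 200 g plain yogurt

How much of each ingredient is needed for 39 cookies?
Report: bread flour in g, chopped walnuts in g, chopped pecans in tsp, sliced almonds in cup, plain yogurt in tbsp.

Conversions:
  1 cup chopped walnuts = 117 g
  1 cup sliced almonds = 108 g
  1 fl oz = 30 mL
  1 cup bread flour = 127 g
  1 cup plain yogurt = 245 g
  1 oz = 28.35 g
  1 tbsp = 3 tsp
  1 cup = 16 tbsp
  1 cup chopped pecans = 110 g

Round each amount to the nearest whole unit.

Scaling factor: 39/24 = 13/8 = 1.625.
bread flour: (2 tbsp + 1 tsp = 7/3 tbsp) × 13/8 ÷ 16 tbsp/cup × 127 g/cup ≈ 30 g
chopped walnuts: 0.5 cup × 13/8 × 117 g/cup ≈ 95 g
chopped pecans: 3 tsp × 13/8 ≈ 5 tsp
sliced almonds: 10 oz × 13/8 × 28.35 g/oz ÷ 108 g/cup ≈ 4 cup
plain yogurt: 200 g × 13/8 ÷ 245 g/cup × 16 tbsp/cup ≈ 21 tbsp

bread flour: 30 g; chopped walnuts: 95 g; chopped pecans: 5 tsp; sliced almonds: 4 cup; plain yogurt: 21 tbsp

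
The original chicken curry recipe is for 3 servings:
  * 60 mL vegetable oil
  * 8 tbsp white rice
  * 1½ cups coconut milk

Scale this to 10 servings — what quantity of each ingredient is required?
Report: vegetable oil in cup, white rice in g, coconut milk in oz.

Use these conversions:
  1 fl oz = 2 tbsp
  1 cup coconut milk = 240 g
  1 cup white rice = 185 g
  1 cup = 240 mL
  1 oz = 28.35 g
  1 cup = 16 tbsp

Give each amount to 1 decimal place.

Scaling factor: 10/3.
vegetable oil: 60 mL × 10/3 ÷ 240 mL/cup ≈ 0.8 cup
white rice: 8 tbsp × 10/3 ÷ 16 tbsp/cup × 185 g/cup ≈ 308.3 g
coconut milk: 1.5 cup × 10/3 × 240 g/cup ÷ 28.35 g/oz ≈ 42.3 oz

vegetable oil: 0.8 cup; white rice: 308.3 g; coconut milk: 42.3 oz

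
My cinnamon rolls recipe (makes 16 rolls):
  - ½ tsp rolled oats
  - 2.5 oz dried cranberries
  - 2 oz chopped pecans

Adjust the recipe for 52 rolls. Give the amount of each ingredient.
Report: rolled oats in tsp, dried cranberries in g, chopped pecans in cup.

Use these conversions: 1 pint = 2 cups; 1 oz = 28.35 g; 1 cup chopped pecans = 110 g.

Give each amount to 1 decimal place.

Scaling factor: 52/16 = 13/4 = 3.25.
rolled oats: 0.5 tsp × 13/4 ≈ 1.6 tsp
dried cranberries: 2.5 oz × 13/4 × 28.35 g/oz ≈ 230.3 g
chopped pecans: 2 oz × 13/4 × 28.35 g/oz ÷ 110 g/cup ≈ 1.7 cup

rolled oats: 1.6 tsp; dried cranberries: 230.3 g; chopped pecans: 1.7 cup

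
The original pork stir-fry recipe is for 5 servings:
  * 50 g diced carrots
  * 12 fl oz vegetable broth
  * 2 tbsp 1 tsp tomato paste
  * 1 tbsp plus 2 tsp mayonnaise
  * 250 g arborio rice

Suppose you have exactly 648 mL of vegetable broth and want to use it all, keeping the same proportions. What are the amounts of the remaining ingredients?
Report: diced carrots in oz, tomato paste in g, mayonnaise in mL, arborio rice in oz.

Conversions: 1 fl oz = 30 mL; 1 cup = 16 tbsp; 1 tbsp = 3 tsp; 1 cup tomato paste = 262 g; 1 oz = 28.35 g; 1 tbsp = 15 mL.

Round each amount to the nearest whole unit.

diced carrots: 3 oz; tomato paste: 69 g; mayonnaise: 45 mL; arborio rice: 16 oz

The original recipe has 360 mL of vegetable broth, so the scaling factor is 648 ÷ 360 = 9/5 = 1.8.
diced carrots: 50 g × 9/5 ÷ 28.35 g/oz ≈ 3 oz
tomato paste: (2 tbsp + 1 tsp = 7/3 tbsp) × 9/5 ÷ 16 tbsp/cup × 262 g/cup ≈ 69 g
mayonnaise: (1 tbsp + 2 tsp = 5/3 tbsp) × 9/5 × 15 mL/tbsp = 45 mL
arborio rice: 250 g × 9/5 ÷ 28.35 g/oz ≈ 16 oz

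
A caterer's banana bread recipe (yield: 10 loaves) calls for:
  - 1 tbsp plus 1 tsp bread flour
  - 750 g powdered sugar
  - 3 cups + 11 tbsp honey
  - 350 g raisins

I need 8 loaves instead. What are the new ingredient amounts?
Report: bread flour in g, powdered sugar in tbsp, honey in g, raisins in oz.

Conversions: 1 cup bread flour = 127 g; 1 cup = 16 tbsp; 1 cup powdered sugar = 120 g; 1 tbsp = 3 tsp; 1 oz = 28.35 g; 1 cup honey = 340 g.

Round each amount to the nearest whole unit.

bread flour: 8 g; powdered sugar: 80 tbsp; honey: 1003 g; raisins: 10 oz

Scaling factor: 8/10 = 4/5 = 0.8.
bread flour: (1 tbsp + 1 tsp = 4/3 tbsp) × 4/5 ÷ 16 tbsp/cup × 127 g/cup ≈ 8 g
powdered sugar: 750 g × 4/5 ÷ 120 g/cup × 16 tbsp/cup = 80 tbsp
honey: (3 cup + 11 tbsp = 3.6875 cup) × 4/5 × 340 g/cup = 1003 g
raisins: 350 g × 4/5 ÷ 28.35 g/oz ≈ 10 oz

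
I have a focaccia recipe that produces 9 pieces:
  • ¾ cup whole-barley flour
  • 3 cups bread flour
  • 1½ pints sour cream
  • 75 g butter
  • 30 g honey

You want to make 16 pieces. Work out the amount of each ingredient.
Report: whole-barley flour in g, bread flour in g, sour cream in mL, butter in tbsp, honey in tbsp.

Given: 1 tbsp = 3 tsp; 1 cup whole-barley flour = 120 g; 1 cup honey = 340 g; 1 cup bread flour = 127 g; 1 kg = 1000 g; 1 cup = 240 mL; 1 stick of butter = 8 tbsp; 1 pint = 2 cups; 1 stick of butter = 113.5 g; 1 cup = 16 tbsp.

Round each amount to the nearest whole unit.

Scaling factor: 16/9.
whole-barley flour: 0.75 cup × 16/9 × 120 g/cup = 160 g
bread flour: 3 cup × 16/9 × 127 g/cup ≈ 677 g
sour cream: 1.5 pint × 16/9 × 2 cup/pint × 240 mL/cup = 1280 mL
butter: 75 g × 16/9 ÷ 113.5 g/stick × 8 tbsp/stick ≈ 9 tbsp
honey: 30 g × 16/9 ÷ 340 g/cup × 16 tbsp/cup ≈ 3 tbsp

whole-barley flour: 160 g; bread flour: 677 g; sour cream: 1280 mL; butter: 9 tbsp; honey: 3 tbsp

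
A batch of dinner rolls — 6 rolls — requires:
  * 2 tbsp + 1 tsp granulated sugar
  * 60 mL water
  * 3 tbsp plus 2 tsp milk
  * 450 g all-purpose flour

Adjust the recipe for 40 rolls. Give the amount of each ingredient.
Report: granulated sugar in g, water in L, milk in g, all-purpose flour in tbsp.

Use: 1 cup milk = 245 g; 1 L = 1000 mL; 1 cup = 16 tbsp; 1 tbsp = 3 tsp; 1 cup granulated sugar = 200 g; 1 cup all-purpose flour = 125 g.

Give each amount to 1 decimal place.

Scaling factor: 40/6 = 20/3.
granulated sugar: (2 tbsp + 1 tsp = 7/3 tbsp) × 20/3 ÷ 16 tbsp/cup × 200 g/cup ≈ 194.4 g
water: 60 mL × 20/3 ÷ 1000 mL/L = 0.4 L
milk: (3 tbsp + 2 tsp = 11/3 tbsp) × 20/3 ÷ 16 tbsp/cup × 245 g/cup ≈ 374.3 g
all-purpose flour: 450 g × 20/3 ÷ 125 g/cup × 16 tbsp/cup = 384.0 tbsp

granulated sugar: 194.4 g; water: 0.4 L; milk: 374.3 g; all-purpose flour: 384.0 tbsp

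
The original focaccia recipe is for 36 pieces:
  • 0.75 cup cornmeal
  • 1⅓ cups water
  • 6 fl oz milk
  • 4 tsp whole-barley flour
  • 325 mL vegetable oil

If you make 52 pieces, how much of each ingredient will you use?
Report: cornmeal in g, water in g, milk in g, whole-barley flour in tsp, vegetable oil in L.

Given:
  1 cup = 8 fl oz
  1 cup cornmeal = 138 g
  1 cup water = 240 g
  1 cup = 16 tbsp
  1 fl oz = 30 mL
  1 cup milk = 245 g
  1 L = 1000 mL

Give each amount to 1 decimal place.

cornmeal: 149.5 g; water: 462.2 g; milk: 265.4 g; whole-barley flour: 5.8 tsp; vegetable oil: 0.5 L

Scaling factor: 52/36 = 13/9.
cornmeal: 0.75 cup × 13/9 × 138 g/cup = 149.5 g
water: 4/3 cup × 13/9 × 240 g/cup ≈ 462.2 g
milk: 6 fl oz × 13/9 ÷ 8 fl oz/cup × 245 g/cup ≈ 265.4 g
whole-barley flour: 4 tsp × 13/9 ≈ 5.8 tsp
vegetable oil: 325 mL × 13/9 ÷ 1000 mL/L ≈ 0.5 L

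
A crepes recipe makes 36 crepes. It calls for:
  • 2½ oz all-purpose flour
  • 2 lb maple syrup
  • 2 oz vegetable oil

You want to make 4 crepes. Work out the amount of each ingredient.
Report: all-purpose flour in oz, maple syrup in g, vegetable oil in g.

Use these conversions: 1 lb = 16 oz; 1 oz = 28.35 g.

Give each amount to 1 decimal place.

all-purpose flour: 0.3 oz; maple syrup: 100.8 g; vegetable oil: 6.3 g

Scaling factor: 4/36 = 1/9.
all-purpose flour: 2.5 oz × 1/9 ≈ 0.3 oz
maple syrup: 2 lb × 1/9 × 16 oz/lb × 28.35 g/oz = 100.8 g
vegetable oil: 2 oz × 1/9 × 28.35 g/oz = 6.3 g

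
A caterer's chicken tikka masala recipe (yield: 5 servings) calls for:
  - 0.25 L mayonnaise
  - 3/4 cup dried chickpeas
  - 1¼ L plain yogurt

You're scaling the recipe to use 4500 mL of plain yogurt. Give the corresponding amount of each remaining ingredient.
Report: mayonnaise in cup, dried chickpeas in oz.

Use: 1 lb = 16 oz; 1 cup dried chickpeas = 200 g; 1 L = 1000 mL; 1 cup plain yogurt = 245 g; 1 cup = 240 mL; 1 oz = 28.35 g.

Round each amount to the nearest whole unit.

The original recipe has 1250 mL of plain yogurt, so the scaling factor is 4500 ÷ 1250 = 18/5 = 3.6.
mayonnaise: 0.25 L × 18/5 × 1000 mL/L ÷ 240 mL/cup ≈ 4 cup
dried chickpeas: 0.75 cup × 18/5 × 200 g/cup ÷ 28.35 g/oz ≈ 19 oz

mayonnaise: 4 cup; dried chickpeas: 19 oz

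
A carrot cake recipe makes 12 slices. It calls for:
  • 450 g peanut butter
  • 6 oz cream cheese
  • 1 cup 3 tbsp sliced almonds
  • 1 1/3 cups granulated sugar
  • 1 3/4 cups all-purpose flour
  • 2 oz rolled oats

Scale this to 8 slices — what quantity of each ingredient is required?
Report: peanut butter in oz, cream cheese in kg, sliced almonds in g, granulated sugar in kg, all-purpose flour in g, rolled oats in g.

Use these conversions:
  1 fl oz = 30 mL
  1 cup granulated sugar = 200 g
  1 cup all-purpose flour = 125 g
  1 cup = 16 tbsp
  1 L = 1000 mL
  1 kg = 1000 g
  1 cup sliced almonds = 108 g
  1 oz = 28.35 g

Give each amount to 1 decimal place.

peanut butter: 10.6 oz; cream cheese: 0.1 kg; sliced almonds: 85.5 g; granulated sugar: 0.2 kg; all-purpose flour: 145.8 g; rolled oats: 37.8 g

Scaling factor: 8/12 = 2/3.
peanut butter: 450 g × 2/3 ÷ 28.35 g/oz ≈ 10.6 oz
cream cheese: 6 oz × 2/3 × 28.35 g/oz ÷ 1000 g/kg ≈ 0.1 kg
sliced almonds: (1 cup + 3 tbsp = 1.1875 cup) × 2/3 × 108 g/cup = 85.5 g
granulated sugar: 4/3 cup × 2/3 × 200 g/cup ÷ 1000 g/kg ≈ 0.2 kg
all-purpose flour: 1.75 cup × 2/3 × 125 g/cup ≈ 145.8 g
rolled oats: 2 oz × 2/3 × 28.35 g/oz = 37.8 g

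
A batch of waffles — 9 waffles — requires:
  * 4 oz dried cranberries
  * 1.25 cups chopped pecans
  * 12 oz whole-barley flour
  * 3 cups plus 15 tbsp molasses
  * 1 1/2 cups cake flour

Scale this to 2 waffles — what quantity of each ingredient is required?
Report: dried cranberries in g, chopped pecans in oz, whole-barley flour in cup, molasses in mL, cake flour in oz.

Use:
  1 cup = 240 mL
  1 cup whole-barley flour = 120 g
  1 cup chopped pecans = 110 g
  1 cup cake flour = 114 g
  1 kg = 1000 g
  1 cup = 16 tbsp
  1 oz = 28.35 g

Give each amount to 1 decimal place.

Scaling factor: 2/9.
dried cranberries: 4 oz × 2/9 × 28.35 g/oz = 25.2 g
chopped pecans: 1.25 cup × 2/9 × 110 g/cup ÷ 28.35 g/oz ≈ 1.1 oz
whole-barley flour: 12 oz × 2/9 × 28.35 g/oz ÷ 120 g/cup ≈ 0.6 cup
molasses: (3 cup + 15 tbsp = 3.9375 cup) × 2/9 × 240 mL/cup = 210.0 mL
cake flour: 1.5 cup × 2/9 × 114 g/cup ÷ 28.35 g/oz ≈ 1.3 oz

dried cranberries: 25.2 g; chopped pecans: 1.1 oz; whole-barley flour: 0.6 cup; molasses: 210.0 mL; cake flour: 1.3 oz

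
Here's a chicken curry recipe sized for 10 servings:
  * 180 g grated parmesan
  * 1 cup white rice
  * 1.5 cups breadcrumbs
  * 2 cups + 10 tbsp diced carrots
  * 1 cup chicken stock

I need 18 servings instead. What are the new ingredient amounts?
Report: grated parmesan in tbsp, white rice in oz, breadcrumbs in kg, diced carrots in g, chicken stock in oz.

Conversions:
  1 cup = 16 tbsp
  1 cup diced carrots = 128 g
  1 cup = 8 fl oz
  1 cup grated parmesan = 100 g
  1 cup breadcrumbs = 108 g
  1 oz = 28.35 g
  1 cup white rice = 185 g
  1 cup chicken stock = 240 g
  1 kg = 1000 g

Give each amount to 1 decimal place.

Scaling factor: 18/10 = 9/5 = 1.8.
grated parmesan: 180 g × 9/5 ÷ 100 g/cup × 16 tbsp/cup ≈ 51.8 tbsp
white rice: 1 cup × 9/5 × 185 g/cup ÷ 28.35 g/oz ≈ 11.7 oz
breadcrumbs: 1.5 cup × 9/5 × 108 g/cup ÷ 1000 g/kg ≈ 0.3 kg
diced carrots: (2 cup + 10 tbsp = 2.625 cup) × 9/5 × 128 g/cup = 604.8 g
chicken stock: 1 cup × 9/5 × 240 g/cup ÷ 28.35 g/oz ≈ 15.2 oz

grated parmesan: 51.8 tbsp; white rice: 11.7 oz; breadcrumbs: 0.3 kg; diced carrots: 604.8 g; chicken stock: 15.2 oz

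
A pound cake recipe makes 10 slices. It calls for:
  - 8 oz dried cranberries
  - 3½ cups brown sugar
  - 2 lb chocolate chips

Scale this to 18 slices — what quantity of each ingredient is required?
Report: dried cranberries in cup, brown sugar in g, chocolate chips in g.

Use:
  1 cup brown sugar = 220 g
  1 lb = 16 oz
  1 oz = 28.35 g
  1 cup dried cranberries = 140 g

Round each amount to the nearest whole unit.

dried cranberries: 3 cup; brown sugar: 1386 g; chocolate chips: 1633 g

Scaling factor: 18/10 = 9/5 = 1.8.
dried cranberries: 8 oz × 9/5 × 28.35 g/oz ÷ 140 g/cup ≈ 3 cup
brown sugar: 3.5 cup × 9/5 × 220 g/cup = 1386 g
chocolate chips: 2 lb × 9/5 × 16 oz/lb × 28.35 g/oz ≈ 1633 g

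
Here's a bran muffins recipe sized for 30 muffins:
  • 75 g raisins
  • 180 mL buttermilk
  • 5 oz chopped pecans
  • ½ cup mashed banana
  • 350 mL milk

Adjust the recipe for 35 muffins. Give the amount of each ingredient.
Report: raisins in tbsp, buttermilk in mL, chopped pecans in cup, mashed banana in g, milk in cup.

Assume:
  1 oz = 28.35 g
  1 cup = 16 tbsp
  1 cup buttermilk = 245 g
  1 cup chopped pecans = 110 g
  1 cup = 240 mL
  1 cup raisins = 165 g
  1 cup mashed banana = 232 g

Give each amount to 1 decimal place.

raisins: 8.5 tbsp; buttermilk: 210.0 mL; chopped pecans: 1.5 cup; mashed banana: 135.3 g; milk: 1.7 cup

Scaling factor: 35/30 = 7/6.
raisins: 75 g × 7/6 ÷ 165 g/cup × 16 tbsp/cup ≈ 8.5 tbsp
buttermilk: 180 mL × 7/6 = 210.0 mL
chopped pecans: 5 oz × 7/6 × 28.35 g/oz ÷ 110 g/cup ≈ 1.5 cup
mashed banana: 0.5 cup × 7/6 × 232 g/cup ≈ 135.3 g
milk: 350 mL × 7/6 ÷ 240 mL/cup ≈ 1.7 cup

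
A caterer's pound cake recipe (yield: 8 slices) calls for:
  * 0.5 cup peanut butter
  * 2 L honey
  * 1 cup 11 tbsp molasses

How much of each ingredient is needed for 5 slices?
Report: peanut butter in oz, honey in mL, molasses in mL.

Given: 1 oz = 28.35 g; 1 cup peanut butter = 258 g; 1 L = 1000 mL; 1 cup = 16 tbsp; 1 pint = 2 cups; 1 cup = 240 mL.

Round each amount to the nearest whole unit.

Scaling factor: 5/8 = 0.625.
peanut butter: 0.5 cup × 5/8 × 258 g/cup ÷ 28.35 g/oz ≈ 3 oz
honey: 2 L × 5/8 × 1000 mL/L = 1250 mL
molasses: (1 cup + 11 tbsp = 1.6875 cup) × 5/8 × 240 mL/cup ≈ 253 mL

peanut butter: 3 oz; honey: 1250 mL; molasses: 253 mL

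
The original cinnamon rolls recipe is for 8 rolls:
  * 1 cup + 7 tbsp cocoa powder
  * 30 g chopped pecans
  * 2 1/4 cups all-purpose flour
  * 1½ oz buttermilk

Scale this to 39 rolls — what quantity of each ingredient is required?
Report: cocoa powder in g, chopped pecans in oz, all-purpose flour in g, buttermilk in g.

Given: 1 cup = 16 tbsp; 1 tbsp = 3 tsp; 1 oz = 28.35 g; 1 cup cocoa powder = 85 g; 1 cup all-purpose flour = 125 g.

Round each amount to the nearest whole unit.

Scaling factor: 39/8 = 4.875.
cocoa powder: (1 cup + 7 tbsp = 1.4375 cup) × 39/8 × 85 g/cup ≈ 596 g
chopped pecans: 30 g × 39/8 ÷ 28.35 g/oz ≈ 5 oz
all-purpose flour: 2.25 cup × 39/8 × 125 g/cup ≈ 1371 g
buttermilk: 1.5 oz × 39/8 × 28.35 g/oz ≈ 207 g

cocoa powder: 596 g; chopped pecans: 5 oz; all-purpose flour: 1371 g; buttermilk: 207 g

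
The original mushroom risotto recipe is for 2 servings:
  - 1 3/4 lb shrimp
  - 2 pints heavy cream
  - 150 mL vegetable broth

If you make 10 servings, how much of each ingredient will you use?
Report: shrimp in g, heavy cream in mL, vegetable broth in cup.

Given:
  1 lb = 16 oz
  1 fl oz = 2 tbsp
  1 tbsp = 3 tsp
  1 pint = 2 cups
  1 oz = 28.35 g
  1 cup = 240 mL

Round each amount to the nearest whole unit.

Scaling factor: 10/2 = 5.
shrimp: 1.75 lb × 5 × 16 oz/lb × 28.35 g/oz = 3969 g
heavy cream: 2 pint × 5 × 2 cup/pint × 240 mL/cup = 4800 mL
vegetable broth: 150 mL × 5 ÷ 240 mL/cup ≈ 3 cup

shrimp: 3969 g; heavy cream: 4800 mL; vegetable broth: 3 cup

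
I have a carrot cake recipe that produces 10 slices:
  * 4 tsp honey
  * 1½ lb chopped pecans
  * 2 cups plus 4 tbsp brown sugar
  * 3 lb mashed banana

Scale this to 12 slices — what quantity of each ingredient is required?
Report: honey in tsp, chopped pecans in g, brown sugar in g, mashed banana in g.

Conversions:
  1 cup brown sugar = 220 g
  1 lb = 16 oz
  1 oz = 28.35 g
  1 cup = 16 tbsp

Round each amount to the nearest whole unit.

honey: 5 tsp; chopped pecans: 816 g; brown sugar: 594 g; mashed banana: 1633 g

Scaling factor: 12/10 = 6/5 = 1.2.
honey: 4 tsp × 6/5 ≈ 5 tsp
chopped pecans: 1.5 lb × 6/5 × 16 oz/lb × 28.35 g/oz ≈ 816 g
brown sugar: (2 cup + 4 tbsp = 2.25 cup) × 6/5 × 220 g/cup = 594 g
mashed banana: 3 lb × 6/5 × 16 oz/lb × 28.35 g/oz ≈ 1633 g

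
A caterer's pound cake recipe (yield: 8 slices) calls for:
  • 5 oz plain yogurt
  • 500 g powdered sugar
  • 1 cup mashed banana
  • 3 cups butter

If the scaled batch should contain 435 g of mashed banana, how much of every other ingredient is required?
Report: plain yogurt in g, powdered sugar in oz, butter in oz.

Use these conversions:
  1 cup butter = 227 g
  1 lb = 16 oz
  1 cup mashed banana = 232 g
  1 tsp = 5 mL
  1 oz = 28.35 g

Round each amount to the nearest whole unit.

plain yogurt: 266 g; powdered sugar: 33 oz; butter: 45 oz

The original recipe has 232 g of mashed banana, so the scaling factor is 435 ÷ 232 = 15/8 = 1.875.
plain yogurt: 5 oz × 15/8 × 28.35 g/oz ≈ 266 g
powdered sugar: 500 g × 15/8 ÷ 28.35 g/oz ≈ 33 oz
butter: 3 cup × 15/8 × 227 g/cup ÷ 28.35 g/oz ≈ 45 oz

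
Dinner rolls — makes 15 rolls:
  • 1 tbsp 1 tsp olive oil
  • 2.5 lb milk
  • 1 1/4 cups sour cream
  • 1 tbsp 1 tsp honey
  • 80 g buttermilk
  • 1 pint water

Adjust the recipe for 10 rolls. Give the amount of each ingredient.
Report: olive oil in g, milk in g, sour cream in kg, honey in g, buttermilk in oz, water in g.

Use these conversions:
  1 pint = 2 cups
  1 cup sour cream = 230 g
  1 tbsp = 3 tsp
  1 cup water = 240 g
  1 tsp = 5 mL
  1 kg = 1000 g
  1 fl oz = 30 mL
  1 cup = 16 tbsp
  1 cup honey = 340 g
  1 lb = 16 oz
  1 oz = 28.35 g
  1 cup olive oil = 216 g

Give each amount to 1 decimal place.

Scaling factor: 10/15 = 2/3.
olive oil: (1 tbsp + 1 tsp = 4/3 tbsp) × 2/3 ÷ 16 tbsp/cup × 216 g/cup = 12.0 g
milk: 2.5 lb × 2/3 × 16 oz/lb × 28.35 g/oz = 756.0 g
sour cream: 1.25 cup × 2/3 × 230 g/cup ÷ 1000 g/kg ≈ 0.2 kg
honey: (1 tbsp + 1 tsp = 4/3 tbsp) × 2/3 ÷ 16 tbsp/cup × 340 g/cup ≈ 18.9 g
buttermilk: 80 g × 2/3 ÷ 28.35 g/oz ≈ 1.9 oz
water: 1 pint × 2/3 × 2 cup/pint × 240 g/cup = 320.0 g

olive oil: 12.0 g; milk: 756.0 g; sour cream: 0.2 kg; honey: 18.9 g; buttermilk: 1.9 oz; water: 320.0 g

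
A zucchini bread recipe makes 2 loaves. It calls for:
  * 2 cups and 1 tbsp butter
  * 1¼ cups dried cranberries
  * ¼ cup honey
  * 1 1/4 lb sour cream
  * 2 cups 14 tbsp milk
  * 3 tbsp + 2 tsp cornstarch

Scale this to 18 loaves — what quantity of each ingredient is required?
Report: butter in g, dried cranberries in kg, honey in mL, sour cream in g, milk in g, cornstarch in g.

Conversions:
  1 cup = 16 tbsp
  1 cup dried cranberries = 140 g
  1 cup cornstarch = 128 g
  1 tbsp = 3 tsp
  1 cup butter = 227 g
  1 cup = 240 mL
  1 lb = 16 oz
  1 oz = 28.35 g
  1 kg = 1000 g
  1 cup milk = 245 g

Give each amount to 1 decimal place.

Scaling factor: 18/2 = 9.
butter: (2 cup + 1 tbsp = 2.0625 cup) × 9 × 227 g/cup ≈ 4213.7 g
dried cranberries: 1.25 cup × 9 × 140 g/cup ÷ 1000 g/kg ≈ 1.6 kg
honey: 0.25 cup × 9 × 240 mL/cup = 540.0 mL
sour cream: 1.25 lb × 9 × 16 oz/lb × 28.35 g/oz = 5103.0 g
milk: (2 cup + 14 tbsp = 2.875 cup) × 9 × 245 g/cup ≈ 6339.4 g
cornstarch: (3 tbsp + 2 tsp = 11/3 tbsp) × 9 ÷ 16 tbsp/cup × 128 g/cup = 264.0 g

butter: 4213.7 g; dried cranberries: 1.6 kg; honey: 540.0 mL; sour cream: 5103.0 g; milk: 6339.4 g; cornstarch: 264.0 g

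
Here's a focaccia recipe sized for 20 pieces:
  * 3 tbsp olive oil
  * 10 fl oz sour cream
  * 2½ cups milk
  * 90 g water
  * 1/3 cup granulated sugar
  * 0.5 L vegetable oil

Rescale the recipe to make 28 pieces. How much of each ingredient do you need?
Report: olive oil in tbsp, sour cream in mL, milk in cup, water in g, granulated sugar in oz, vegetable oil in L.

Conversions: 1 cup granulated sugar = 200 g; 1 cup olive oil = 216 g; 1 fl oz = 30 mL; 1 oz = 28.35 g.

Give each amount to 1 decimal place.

Scaling factor: 28/20 = 7/5 = 1.4.
olive oil: 3 tbsp × 7/5 = 4.2 tbsp
sour cream: 10 fl oz × 7/5 × 30 mL/fl oz = 420.0 mL
milk: 2.5 cup × 7/5 = 3.5 cup
water: 90 g × 7/5 = 126.0 g
granulated sugar: 1/3 cup × 7/5 × 200 g/cup ÷ 28.35 g/oz ≈ 3.3 oz
vegetable oil: 0.5 L × 7/5 = 0.7 L

olive oil: 4.2 tbsp; sour cream: 420.0 mL; milk: 3.5 cup; water: 126.0 g; granulated sugar: 3.3 oz; vegetable oil: 0.7 L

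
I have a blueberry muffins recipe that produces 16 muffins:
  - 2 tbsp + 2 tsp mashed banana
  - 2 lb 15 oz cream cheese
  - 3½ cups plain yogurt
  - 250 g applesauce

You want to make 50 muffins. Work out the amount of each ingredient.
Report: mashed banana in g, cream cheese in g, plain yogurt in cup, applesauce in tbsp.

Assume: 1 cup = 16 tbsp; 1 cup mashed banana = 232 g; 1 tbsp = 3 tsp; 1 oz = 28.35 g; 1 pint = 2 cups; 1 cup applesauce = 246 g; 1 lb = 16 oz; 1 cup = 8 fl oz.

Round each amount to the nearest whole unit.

Scaling factor: 50/16 = 25/8 = 3.125.
mashed banana: (2 tbsp + 2 tsp = 8/3 tbsp) × 25/8 ÷ 16 tbsp/cup × 232 g/cup ≈ 121 g
cream cheese: (2 lb + 15 oz = 2.9375 lb) × 25/8 × 16 oz/lb × 28.35 g/oz ≈ 4164 g
plain yogurt: 3.5 cup × 25/8 ≈ 11 cup
applesauce: 250 g × 25/8 ÷ 246 g/cup × 16 tbsp/cup ≈ 51 tbsp

mashed banana: 121 g; cream cheese: 4164 g; plain yogurt: 11 cup; applesauce: 51 tbsp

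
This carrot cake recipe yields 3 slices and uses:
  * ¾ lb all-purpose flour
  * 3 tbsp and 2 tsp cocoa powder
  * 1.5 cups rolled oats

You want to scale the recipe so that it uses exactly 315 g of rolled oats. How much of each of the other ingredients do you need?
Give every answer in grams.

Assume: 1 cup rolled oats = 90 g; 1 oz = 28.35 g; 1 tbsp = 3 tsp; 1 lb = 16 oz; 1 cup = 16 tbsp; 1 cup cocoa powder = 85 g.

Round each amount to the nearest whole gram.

The original recipe has 135 g of rolled oats, so the scaling factor is 315 ÷ 135 = 7/3.
all-purpose flour: 0.75 lb × 7/3 × 16 oz/lb × 28.35 g/oz ≈ 794 g
cocoa powder: (3 tbsp + 2 tsp = 11/3 tbsp) × 7/3 ÷ 16 tbsp/cup × 85 g/cup ≈ 45 g

all-purpose flour: 794 g; cocoa powder: 45 g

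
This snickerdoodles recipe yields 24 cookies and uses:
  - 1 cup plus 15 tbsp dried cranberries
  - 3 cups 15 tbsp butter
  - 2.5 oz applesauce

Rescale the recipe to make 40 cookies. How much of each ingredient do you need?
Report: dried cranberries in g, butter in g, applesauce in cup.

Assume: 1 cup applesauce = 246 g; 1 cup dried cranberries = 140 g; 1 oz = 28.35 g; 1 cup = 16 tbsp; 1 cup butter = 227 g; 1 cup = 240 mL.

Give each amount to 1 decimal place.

dried cranberries: 452.1 g; butter: 1489.7 g; applesauce: 0.5 cup

Scaling factor: 40/24 = 5/3.
dried cranberries: (1 cup + 15 tbsp = 1.9375 cup) × 5/3 × 140 g/cup ≈ 452.1 g
butter: (3 cup + 15 tbsp = 3.9375 cup) × 5/3 × 227 g/cup ≈ 1489.7 g
applesauce: 2.5 oz × 5/3 × 28.35 g/oz ÷ 246 g/cup ≈ 0.5 cup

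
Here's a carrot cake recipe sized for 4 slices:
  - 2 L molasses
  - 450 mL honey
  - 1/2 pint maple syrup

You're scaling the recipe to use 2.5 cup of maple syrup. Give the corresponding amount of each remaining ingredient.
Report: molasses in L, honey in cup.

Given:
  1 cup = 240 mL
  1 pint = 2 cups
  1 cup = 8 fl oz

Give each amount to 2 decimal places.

molasses: 5.00 L; honey: 4.69 cup

The original recipe has 1 cup of maple syrup, so the scaling factor is 2.5 ÷ 1 = 5/2 = 2.5.
molasses: 2 L × 5/2 = 5.00 L
honey: 450 mL × 5/2 ÷ 240 mL/cup ≈ 4.69 cup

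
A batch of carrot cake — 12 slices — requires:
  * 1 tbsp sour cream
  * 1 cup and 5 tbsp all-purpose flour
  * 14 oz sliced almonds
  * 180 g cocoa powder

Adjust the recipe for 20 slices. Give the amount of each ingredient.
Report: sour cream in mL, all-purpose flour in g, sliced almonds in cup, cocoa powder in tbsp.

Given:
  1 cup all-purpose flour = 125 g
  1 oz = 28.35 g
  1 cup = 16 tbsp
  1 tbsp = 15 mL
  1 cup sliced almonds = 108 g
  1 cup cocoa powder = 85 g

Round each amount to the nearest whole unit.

sour cream: 25 mL; all-purpose flour: 273 g; sliced almonds: 6 cup; cocoa powder: 56 tbsp

Scaling factor: 20/12 = 5/3.
sour cream: 1 tbsp × 5/3 × 15 mL/tbsp = 25 mL
all-purpose flour: (1 cup + 5 tbsp = 1.3125 cup) × 5/3 × 125 g/cup ≈ 273 g
sliced almonds: 14 oz × 5/3 × 28.35 g/oz ÷ 108 g/cup ≈ 6 cup
cocoa powder: 180 g × 5/3 ÷ 85 g/cup × 16 tbsp/cup ≈ 56 tbsp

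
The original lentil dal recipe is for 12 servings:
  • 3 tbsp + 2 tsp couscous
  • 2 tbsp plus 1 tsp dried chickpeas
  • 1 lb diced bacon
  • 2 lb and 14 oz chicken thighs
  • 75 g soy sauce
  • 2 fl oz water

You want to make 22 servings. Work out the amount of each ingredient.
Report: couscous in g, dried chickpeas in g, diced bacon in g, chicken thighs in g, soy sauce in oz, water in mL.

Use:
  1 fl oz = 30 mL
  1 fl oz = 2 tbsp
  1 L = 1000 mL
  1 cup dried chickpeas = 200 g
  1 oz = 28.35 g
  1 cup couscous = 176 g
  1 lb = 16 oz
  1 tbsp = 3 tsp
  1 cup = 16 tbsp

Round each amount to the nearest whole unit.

couscous: 74 g; dried chickpeas: 53 g; diced bacon: 832 g; chicken thighs: 2391 g; soy sauce: 5 oz; water: 110 mL

Scaling factor: 22/12 = 11/6.
couscous: (3 tbsp + 2 tsp = 11/3 tbsp) × 11/6 ÷ 16 tbsp/cup × 176 g/cup ≈ 74 g
dried chickpeas: (2 tbsp + 1 tsp = 7/3 tbsp) × 11/6 ÷ 16 tbsp/cup × 200 g/cup ≈ 53 g
diced bacon: 1 lb × 11/6 × 16 oz/lb × 28.35 g/oz ≈ 832 g
chicken thighs: (2 lb + 14 oz = 2.875 lb) × 11/6 × 16 oz/lb × 28.35 g/oz ≈ 2391 g
soy sauce: 75 g × 11/6 ÷ 28.35 g/oz ≈ 5 oz
water: 2 fl oz × 11/6 × 30 mL/fl oz = 110 mL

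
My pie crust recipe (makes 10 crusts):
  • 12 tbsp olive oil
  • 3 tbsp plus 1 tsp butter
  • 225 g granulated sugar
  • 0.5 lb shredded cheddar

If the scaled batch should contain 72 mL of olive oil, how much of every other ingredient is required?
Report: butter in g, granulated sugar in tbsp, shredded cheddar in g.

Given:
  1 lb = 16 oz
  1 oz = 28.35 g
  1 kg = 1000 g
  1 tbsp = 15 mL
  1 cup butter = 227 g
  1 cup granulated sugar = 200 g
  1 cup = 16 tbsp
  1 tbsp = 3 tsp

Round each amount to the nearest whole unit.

The original recipe has 180 mL of olive oil, so the scaling factor is 72 ÷ 180 = 2/5 = 0.4.
butter: (3 tbsp + 1 tsp = 10/3 tbsp) × 2/5 ÷ 16 tbsp/cup × 227 g/cup ≈ 19 g
granulated sugar: 225 g × 2/5 ÷ 200 g/cup × 16 tbsp/cup ≈ 7 tbsp
shredded cheddar: 0.5 lb × 2/5 × 16 oz/lb × 28.35 g/oz ≈ 91 g

butter: 19 g; granulated sugar: 7 tbsp; shredded cheddar: 91 g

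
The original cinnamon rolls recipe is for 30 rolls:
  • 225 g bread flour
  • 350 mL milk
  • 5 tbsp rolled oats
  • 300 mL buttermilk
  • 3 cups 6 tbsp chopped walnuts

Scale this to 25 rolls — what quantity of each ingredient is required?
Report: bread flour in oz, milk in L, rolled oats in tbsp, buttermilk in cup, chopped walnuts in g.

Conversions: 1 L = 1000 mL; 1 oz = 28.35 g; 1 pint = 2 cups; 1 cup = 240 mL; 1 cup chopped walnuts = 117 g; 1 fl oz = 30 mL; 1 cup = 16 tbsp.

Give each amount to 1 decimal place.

bread flour: 6.6 oz; milk: 0.3 L; rolled oats: 4.2 tbsp; buttermilk: 1.0 cup; chopped walnuts: 329.1 g

Scaling factor: 25/30 = 5/6.
bread flour: 225 g × 5/6 ÷ 28.35 g/oz ≈ 6.6 oz
milk: 350 mL × 5/6 ÷ 1000 mL/L ≈ 0.3 L
rolled oats: 5 tbsp × 5/6 ≈ 4.2 tbsp
buttermilk: 300 mL × 5/6 ÷ 240 mL/cup ≈ 1.0 cup
chopped walnuts: (3 cup + 6 tbsp = 3.375 cup) × 5/6 × 117 g/cup ≈ 329.1 g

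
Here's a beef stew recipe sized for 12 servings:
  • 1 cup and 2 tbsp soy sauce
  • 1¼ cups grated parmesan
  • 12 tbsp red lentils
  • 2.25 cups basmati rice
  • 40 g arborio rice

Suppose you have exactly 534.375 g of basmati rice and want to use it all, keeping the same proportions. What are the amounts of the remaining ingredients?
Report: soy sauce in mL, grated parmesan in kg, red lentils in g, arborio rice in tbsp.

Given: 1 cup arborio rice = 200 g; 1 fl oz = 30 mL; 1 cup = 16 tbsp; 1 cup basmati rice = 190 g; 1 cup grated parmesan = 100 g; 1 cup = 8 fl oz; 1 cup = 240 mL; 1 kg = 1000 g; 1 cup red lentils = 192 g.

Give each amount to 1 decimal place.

soy sauce: 337.5 mL; grated parmesan: 0.2 kg; red lentils: 180.0 g; arborio rice: 4.0 tbsp

The original recipe has 427.5 g of basmati rice, so the scaling factor is 534.375 ÷ 427.5 = 5/4 = 1.25.
soy sauce: (1 cup + 2 tbsp = 1.125 cup) × 5/4 × 240 mL/cup = 337.5 mL
grated parmesan: 1.25 cup × 5/4 × 100 g/cup ÷ 1000 g/kg ≈ 0.2 kg
red lentils: 12 tbsp × 5/4 ÷ 16 tbsp/cup × 192 g/cup = 180.0 g
arborio rice: 40 g × 5/4 ÷ 200 g/cup × 16 tbsp/cup = 4.0 tbsp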